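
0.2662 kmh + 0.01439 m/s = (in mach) 0.0002594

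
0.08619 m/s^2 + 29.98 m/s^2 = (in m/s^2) 30.07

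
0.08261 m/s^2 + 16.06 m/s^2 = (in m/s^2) 16.14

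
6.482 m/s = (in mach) 0.01904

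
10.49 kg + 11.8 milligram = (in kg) 10.49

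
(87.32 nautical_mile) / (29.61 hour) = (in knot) 2.949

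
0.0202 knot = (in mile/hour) 0.02325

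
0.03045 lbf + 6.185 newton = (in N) 6.32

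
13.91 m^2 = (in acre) 0.003437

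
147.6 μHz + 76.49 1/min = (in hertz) 1.275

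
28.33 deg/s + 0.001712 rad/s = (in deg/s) 28.43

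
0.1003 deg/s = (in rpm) 0.01672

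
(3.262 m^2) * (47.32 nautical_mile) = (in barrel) 1.798e+06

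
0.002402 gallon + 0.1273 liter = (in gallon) 0.03603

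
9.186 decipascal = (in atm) 9.066e-06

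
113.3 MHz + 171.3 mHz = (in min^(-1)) 6.798e+09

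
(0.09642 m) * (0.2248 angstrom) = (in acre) 5.356e-16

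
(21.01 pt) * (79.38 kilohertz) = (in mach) 1.728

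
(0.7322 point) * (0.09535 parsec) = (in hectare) 7.6e+07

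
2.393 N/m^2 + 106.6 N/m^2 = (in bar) 0.00109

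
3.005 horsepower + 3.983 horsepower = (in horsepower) 6.988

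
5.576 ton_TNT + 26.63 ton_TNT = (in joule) 1.347e+11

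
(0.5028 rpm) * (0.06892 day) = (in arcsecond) 6.467e+07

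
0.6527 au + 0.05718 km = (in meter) 9.764e+10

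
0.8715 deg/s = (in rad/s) 0.01521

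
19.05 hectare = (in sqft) 2.051e+06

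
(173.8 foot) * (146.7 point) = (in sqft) 29.51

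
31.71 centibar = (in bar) 0.3171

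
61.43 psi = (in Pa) 4.235e+05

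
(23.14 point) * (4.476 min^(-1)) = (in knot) 0.001184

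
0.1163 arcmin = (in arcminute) 0.1163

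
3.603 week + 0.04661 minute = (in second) 2.179e+06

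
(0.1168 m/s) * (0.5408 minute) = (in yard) 4.145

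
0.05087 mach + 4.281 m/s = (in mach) 0.06344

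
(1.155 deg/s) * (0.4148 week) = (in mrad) 5.057e+06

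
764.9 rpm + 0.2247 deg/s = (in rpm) 764.9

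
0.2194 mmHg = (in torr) 0.2194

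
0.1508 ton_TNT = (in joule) 6.309e+08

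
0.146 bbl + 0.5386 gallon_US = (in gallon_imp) 5.554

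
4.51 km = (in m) 4510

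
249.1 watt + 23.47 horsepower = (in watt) 1.775e+04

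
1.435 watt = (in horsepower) 0.001924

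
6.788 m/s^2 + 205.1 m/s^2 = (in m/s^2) 211.9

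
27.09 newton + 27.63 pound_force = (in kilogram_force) 15.3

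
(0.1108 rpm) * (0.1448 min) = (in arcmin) 346.5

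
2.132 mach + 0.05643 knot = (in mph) 1624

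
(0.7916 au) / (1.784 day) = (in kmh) 2.766e+06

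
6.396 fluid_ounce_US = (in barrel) 0.00119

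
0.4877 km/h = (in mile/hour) 0.303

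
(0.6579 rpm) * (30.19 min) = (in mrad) 1.248e+05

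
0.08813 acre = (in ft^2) 3839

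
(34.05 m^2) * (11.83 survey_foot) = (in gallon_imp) 2.701e+04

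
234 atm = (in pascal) 2.371e+07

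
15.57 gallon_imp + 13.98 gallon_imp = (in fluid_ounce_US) 4542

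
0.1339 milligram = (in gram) 0.0001339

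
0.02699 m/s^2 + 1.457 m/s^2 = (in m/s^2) 1.484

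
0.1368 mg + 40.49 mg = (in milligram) 40.63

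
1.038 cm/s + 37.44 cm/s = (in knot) 0.748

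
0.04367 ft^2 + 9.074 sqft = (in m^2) 0.8471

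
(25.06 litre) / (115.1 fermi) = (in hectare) 2.177e+07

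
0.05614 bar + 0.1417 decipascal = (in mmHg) 42.11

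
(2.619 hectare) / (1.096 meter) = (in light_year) 2.526e-12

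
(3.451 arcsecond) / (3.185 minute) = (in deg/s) 5.016e-06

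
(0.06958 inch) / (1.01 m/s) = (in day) 2.025e-08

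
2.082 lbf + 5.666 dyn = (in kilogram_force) 0.9444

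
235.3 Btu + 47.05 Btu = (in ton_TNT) 7.12e-05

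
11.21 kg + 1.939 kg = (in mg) 1.315e+07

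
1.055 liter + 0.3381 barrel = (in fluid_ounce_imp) 1929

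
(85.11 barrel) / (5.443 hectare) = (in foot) 0.0008156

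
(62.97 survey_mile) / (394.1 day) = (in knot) 0.005785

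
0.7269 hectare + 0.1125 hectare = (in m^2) 8394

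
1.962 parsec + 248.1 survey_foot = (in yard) 6.621e+16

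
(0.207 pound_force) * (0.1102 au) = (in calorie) 3.628e+09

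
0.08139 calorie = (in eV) 2.125e+18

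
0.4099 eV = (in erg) 6.567e-13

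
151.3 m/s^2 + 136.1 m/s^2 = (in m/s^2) 287.4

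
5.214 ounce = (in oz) 5.214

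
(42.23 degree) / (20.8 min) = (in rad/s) 0.0005906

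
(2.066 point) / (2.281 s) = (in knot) 0.0006211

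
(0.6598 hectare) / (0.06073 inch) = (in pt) 1.212e+10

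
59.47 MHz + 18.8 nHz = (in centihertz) 5.947e+09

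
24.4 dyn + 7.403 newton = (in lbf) 1.664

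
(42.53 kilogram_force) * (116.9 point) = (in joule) 17.2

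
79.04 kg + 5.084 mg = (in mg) 7.904e+07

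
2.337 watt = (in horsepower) 0.003134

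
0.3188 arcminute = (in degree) 0.005313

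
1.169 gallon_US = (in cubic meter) 0.004425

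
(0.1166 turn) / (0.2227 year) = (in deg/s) 5.977e-06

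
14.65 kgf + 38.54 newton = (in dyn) 1.822e+07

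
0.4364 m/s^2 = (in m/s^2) 0.4364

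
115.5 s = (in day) 0.001337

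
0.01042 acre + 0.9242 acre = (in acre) 0.9346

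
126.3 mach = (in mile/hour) 9.62e+04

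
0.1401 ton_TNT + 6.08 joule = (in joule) 5.862e+08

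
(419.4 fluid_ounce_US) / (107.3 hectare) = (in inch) 4.551e-07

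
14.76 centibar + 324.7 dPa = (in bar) 0.1479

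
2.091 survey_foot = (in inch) 25.09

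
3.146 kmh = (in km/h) 3.146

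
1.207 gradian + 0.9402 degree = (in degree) 2.026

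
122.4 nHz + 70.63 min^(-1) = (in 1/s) 1.177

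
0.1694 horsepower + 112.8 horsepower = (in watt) 8.424e+04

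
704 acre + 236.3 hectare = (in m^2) 5.212e+06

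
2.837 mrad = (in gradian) 0.1806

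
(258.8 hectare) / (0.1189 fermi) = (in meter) 2.177e+22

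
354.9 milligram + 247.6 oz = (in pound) 15.48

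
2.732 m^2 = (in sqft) 29.41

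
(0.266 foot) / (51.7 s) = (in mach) 4.606e-06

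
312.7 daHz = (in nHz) 3.127e+12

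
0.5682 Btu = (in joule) 599.5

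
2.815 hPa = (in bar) 0.002815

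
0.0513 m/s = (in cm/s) 5.13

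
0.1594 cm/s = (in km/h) 0.005738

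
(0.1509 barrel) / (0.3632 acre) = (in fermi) 1.632e+10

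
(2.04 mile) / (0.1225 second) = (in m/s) 2.68e+04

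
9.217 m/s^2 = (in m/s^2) 9.217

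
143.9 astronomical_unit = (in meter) 2.153e+13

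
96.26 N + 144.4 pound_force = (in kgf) 75.31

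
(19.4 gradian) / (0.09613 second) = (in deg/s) 181.6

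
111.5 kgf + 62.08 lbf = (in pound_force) 307.9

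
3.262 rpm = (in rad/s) 0.3416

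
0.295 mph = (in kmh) 0.4748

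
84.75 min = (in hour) 1.413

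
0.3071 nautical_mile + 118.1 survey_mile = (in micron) 1.906e+11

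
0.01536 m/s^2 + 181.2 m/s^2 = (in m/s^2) 181.2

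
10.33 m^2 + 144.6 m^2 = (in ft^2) 1668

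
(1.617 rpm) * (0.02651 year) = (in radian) 1.416e+05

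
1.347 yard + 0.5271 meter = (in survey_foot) 5.77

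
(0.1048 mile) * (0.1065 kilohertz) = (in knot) 3.492e+04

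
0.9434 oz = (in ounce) 0.9434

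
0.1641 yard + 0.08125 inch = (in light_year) 1.608e-17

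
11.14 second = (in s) 11.14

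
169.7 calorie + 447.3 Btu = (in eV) 2.95e+24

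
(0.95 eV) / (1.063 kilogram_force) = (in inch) 5.748e-19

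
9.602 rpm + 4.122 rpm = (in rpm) 13.72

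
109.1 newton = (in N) 109.1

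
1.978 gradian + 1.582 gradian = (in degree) 3.204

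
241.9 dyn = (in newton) 0.002419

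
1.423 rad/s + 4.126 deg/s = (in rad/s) 1.495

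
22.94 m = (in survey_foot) 75.26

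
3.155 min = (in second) 189.3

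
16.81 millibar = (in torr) 12.61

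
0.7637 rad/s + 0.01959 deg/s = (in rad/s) 0.764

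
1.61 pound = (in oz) 25.76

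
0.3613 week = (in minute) 3642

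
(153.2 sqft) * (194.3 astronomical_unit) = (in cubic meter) 4.137e+14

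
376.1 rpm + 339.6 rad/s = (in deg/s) 2.171e+04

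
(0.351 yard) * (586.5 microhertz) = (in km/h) 0.0006777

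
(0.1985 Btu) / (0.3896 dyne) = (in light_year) 5.682e-09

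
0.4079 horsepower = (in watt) 304.2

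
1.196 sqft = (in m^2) 0.1111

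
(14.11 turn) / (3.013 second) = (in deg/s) 1686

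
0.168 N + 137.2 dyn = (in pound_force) 0.03808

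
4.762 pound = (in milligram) 2.16e+06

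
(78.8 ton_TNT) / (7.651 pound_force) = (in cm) 9.688e+11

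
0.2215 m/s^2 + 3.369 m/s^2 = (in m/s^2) 3.591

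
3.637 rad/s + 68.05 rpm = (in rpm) 102.8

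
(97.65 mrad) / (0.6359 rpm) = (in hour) 0.0004073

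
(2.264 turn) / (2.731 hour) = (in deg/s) 0.0829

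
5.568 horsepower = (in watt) 4152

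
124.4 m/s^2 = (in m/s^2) 124.4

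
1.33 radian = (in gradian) 84.67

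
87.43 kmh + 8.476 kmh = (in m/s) 26.64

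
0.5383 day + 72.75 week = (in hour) 1.223e+04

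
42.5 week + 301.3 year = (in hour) 2.647e+06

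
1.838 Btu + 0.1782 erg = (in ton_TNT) 4.635e-07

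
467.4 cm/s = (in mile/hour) 10.46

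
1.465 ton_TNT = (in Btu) 5.81e+06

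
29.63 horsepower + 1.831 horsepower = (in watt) 2.346e+04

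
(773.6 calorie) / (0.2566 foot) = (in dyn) 4.138e+09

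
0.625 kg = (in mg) 6.25e+05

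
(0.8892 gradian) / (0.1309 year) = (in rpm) 3.231e-08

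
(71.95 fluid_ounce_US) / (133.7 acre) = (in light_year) 4.157e-25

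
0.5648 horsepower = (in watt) 421.2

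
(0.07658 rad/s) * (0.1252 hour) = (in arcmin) 1.187e+05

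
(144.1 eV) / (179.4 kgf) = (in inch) 5.167e-19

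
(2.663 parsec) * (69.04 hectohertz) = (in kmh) 2.042e+21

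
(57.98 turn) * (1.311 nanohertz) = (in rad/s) 4.776e-07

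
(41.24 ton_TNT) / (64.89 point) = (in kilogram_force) 7.686e+11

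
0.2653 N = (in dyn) 2.653e+04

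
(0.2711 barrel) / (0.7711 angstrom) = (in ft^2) 6.017e+09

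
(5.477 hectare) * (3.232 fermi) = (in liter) 1.77e-07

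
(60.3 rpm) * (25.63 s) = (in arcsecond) 3.338e+07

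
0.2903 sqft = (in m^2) 0.02697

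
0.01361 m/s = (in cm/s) 1.361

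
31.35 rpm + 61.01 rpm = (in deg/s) 554.2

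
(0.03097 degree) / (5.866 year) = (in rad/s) 2.922e-12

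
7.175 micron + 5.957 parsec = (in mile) 1.142e+14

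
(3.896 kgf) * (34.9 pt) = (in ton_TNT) 1.124e-10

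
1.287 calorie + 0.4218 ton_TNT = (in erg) 1.765e+16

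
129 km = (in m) 1.29e+05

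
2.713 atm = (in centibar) 274.9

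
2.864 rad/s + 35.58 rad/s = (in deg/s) 2203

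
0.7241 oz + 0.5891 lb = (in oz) 10.15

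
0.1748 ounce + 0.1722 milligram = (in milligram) 4956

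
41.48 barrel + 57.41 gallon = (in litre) 6812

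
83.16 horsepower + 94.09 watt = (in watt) 6.211e+04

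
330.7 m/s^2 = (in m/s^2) 330.7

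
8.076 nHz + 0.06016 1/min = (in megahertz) 1.003e-09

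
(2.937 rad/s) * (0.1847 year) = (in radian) 1.711e+07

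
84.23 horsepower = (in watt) 6.281e+04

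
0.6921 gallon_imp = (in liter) 3.146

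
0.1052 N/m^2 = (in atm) 1.038e-06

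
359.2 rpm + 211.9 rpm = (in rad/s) 59.81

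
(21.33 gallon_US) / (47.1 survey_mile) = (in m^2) 1.065e-06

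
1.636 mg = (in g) 0.001636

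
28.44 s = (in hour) 0.0079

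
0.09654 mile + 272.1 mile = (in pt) 1.242e+09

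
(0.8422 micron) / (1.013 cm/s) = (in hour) 2.309e-08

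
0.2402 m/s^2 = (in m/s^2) 0.2402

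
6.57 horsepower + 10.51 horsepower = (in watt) 1.274e+04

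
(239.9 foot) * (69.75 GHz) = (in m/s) 5.1e+12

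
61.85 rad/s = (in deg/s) 3544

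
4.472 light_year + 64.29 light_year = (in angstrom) 6.505e+27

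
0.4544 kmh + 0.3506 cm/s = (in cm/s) 12.97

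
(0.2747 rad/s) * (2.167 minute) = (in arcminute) 1.228e+05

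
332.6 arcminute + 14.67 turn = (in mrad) 9.227e+04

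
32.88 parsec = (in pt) 2.876e+21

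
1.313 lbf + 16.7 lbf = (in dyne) 8.013e+06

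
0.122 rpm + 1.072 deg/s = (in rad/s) 0.03149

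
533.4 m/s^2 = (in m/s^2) 533.4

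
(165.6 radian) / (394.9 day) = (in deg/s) 0.0002781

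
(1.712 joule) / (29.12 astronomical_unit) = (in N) 3.93e-13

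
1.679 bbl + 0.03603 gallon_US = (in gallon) 70.55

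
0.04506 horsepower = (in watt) 33.6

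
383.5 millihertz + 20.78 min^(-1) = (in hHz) 0.007298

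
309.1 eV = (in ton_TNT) 1.184e-26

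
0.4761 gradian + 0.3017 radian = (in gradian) 19.68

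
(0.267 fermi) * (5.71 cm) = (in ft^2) 1.641e-16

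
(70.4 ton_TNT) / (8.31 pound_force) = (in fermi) 7.969e+24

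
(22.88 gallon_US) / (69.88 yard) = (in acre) 3.349e-07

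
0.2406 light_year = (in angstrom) 2.276e+25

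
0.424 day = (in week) 0.06057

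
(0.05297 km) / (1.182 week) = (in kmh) 0.0002667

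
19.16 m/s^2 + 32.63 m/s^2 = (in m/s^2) 51.79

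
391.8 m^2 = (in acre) 0.09682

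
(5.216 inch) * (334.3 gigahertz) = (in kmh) 1.594e+11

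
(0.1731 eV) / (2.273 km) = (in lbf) 2.743e-24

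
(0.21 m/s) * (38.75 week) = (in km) 4922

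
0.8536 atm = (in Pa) 8.649e+04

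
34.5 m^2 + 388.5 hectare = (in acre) 960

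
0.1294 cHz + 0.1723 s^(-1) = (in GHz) 1.736e-10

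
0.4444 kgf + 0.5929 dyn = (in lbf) 0.9797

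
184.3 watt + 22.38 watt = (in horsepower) 0.2772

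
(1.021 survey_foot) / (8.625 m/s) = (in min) 0.0006014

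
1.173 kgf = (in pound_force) 2.586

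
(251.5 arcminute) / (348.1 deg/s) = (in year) 3.818e-10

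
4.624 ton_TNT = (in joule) 1.935e+10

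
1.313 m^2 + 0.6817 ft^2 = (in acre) 0.0003401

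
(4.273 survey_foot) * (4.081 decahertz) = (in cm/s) 5315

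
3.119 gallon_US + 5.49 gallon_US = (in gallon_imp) 7.168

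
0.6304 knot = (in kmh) 1.168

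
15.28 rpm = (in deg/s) 91.68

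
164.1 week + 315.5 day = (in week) 209.2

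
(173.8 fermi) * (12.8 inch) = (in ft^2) 6.082e-13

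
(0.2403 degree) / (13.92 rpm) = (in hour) 7.992e-07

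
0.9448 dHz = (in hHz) 0.0009448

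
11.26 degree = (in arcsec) 4.054e+04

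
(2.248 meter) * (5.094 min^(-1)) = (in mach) 0.0005605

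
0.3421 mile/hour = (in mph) 0.3421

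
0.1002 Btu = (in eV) 6.598e+20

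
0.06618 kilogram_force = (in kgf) 0.06618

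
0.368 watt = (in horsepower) 0.0004935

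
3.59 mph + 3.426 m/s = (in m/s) 5.031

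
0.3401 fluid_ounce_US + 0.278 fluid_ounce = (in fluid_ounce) 0.6181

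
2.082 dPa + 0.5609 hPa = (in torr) 0.4223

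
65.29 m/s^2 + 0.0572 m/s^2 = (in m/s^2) 65.35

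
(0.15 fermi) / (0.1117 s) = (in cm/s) 1.343e-13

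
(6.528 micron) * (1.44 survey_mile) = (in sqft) 0.1628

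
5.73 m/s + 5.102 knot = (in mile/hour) 18.69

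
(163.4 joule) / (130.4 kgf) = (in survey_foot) 0.4192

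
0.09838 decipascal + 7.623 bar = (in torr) 5718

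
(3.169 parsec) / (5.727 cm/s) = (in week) 2.823e+12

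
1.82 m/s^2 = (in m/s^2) 1.82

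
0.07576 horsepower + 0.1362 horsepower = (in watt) 158.1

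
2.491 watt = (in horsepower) 0.00334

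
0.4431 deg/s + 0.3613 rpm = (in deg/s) 2.611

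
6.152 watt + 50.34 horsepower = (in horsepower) 50.35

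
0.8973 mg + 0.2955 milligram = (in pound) 2.63e-06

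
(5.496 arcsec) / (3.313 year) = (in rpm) 2.435e-12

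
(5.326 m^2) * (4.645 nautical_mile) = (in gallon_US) 1.21e+07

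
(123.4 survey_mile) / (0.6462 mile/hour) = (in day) 7.957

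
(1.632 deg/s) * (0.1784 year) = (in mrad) 1.603e+08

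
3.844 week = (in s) 2.325e+06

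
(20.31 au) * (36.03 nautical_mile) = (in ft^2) 2.182e+18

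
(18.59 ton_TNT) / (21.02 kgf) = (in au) 0.002522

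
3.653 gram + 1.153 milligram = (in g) 3.654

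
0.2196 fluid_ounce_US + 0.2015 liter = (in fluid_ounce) 7.033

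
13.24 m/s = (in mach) 0.03888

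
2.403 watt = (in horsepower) 0.003222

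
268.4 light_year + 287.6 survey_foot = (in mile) 1.578e+15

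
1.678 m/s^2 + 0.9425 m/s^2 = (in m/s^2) 2.62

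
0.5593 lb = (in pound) 0.5593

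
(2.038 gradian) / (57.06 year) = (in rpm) 1.699e-10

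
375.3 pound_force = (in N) 1669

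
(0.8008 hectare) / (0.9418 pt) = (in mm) 2.41e+10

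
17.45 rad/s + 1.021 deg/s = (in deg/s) 1001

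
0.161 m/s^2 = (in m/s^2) 0.161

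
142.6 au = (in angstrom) 2.133e+23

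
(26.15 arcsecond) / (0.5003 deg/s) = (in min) 0.000242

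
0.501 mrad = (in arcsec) 103.3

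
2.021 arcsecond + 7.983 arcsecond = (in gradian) 0.003088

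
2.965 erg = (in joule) 2.965e-07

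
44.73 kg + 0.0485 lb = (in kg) 44.75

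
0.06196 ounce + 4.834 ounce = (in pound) 0.306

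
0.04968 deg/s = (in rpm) 0.00828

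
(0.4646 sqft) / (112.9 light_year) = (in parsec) 1.31e-36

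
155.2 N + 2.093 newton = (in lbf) 35.36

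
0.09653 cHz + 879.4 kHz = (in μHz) 8.794e+11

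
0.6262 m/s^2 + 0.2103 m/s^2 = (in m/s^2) 0.8365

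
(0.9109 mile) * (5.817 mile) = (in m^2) 1.372e+07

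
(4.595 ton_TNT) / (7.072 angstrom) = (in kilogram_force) 2.772e+18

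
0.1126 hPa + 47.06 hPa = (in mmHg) 35.38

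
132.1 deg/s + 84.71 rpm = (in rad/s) 11.18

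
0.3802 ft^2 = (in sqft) 0.3802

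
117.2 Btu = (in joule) 1.237e+05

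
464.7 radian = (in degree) 2.663e+04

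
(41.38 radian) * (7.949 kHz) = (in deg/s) 1.885e+07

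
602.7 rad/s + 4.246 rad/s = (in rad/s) 606.9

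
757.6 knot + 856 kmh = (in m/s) 627.5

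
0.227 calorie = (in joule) 0.9498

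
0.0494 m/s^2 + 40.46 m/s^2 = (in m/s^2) 40.51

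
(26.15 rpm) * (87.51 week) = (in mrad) 1.449e+11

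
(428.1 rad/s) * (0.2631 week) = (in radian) 6.812e+07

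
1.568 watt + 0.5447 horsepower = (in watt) 407.8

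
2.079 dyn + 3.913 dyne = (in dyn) 5.992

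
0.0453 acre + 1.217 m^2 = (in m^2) 184.5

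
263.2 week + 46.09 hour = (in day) 1844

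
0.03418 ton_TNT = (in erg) 1.43e+15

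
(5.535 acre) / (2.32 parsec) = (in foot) 1.027e-12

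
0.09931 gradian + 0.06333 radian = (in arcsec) 1.338e+04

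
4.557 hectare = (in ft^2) 4.905e+05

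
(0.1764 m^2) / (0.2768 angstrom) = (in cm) 6.373e+11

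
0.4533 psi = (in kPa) 3.125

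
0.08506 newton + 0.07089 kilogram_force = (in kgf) 0.07956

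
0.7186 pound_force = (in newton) 3.196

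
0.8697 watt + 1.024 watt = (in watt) 1.894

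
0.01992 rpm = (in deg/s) 0.1195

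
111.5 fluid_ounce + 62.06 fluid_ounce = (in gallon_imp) 1.129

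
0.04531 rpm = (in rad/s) 0.004745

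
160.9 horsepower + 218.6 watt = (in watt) 1.202e+05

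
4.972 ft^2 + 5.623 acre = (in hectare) 2.276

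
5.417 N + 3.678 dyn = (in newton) 5.417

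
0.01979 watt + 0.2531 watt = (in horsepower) 0.000366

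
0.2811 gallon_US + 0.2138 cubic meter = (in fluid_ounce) 7265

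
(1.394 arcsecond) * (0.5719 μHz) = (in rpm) 3.691e-11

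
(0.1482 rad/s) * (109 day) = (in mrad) 1.396e+09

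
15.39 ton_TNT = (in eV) 4.019e+29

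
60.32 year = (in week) 3145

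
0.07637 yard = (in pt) 198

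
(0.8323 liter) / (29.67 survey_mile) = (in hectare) 1.743e-12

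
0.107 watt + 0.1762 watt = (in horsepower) 0.0003798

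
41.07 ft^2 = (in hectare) 0.0003816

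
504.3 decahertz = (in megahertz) 0.005043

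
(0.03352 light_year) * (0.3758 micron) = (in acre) 2.945e+04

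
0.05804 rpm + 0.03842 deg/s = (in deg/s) 0.3867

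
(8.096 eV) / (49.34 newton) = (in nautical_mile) 1.42e-23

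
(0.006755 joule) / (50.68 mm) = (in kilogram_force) 0.01359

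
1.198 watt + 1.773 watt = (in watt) 2.971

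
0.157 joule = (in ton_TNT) 3.752e-11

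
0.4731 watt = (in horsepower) 0.0006344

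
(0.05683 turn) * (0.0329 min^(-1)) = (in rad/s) 0.0001958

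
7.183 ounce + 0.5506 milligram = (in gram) 203.6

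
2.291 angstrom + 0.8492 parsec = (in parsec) 0.8492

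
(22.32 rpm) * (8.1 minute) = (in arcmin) 3.905e+06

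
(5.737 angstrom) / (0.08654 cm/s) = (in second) 6.629e-07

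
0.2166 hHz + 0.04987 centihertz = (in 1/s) 21.66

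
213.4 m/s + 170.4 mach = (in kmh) 2.096e+05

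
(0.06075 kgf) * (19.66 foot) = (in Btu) 0.003384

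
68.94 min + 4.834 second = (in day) 0.04793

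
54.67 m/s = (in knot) 106.3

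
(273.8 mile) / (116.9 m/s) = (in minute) 62.82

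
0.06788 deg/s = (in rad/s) 0.001185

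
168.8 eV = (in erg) 2.704e-10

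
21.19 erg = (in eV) 1.323e+13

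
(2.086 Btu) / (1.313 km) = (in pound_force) 0.3768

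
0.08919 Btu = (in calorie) 22.49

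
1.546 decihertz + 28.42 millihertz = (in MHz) 1.83e-07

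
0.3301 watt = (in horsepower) 0.0004427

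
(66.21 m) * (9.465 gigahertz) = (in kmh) 2.256e+12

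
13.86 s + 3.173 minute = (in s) 204.2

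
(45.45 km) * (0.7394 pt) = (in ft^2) 127.6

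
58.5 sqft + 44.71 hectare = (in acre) 110.5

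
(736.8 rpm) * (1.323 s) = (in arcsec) 2.106e+07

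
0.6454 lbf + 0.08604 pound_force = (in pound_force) 0.7314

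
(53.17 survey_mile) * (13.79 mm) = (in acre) 0.2916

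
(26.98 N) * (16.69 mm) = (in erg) 4.503e+06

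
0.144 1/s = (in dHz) 1.44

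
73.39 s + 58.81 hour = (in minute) 3530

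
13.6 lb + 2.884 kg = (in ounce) 319.3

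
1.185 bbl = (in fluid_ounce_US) 6371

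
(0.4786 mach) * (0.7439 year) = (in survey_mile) 2.376e+06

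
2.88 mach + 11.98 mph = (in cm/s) 9.86e+04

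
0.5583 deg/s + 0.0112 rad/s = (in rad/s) 0.02094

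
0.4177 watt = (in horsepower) 0.0005601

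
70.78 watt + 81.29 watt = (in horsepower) 0.2039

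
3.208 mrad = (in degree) 0.1838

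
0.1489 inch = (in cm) 0.3782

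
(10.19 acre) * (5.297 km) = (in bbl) 1.374e+09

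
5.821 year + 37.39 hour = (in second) 1.837e+08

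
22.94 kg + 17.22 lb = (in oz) 1085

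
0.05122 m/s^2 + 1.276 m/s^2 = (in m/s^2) 1.327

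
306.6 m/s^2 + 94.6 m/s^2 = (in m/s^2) 401.2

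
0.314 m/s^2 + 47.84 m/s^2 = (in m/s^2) 48.15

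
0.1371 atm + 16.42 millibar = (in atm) 0.1533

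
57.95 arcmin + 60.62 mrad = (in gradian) 4.932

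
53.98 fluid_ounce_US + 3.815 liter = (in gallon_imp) 1.19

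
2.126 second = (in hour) 0.0005906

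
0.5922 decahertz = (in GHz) 5.922e-09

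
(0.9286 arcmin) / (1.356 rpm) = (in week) 3.145e-09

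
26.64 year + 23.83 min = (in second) 8.401e+08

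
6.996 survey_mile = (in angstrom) 1.126e+14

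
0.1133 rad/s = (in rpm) 1.082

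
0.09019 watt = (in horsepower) 0.0001209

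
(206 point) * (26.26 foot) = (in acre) 0.0001437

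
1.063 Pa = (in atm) 1.049e-05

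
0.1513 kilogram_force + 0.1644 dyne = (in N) 1.484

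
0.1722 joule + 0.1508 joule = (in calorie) 0.0772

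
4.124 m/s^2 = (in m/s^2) 4.124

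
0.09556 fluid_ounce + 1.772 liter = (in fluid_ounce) 60.01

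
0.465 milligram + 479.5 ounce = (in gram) 1.359e+04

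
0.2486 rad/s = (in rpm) 2.374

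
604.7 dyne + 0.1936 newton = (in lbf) 0.04488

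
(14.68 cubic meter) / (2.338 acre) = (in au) 1.037e-14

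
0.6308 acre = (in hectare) 0.2553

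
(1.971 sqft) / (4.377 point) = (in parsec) 3.843e-15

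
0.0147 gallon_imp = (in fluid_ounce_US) 2.26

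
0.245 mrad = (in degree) 0.01404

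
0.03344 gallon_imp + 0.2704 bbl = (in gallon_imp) 9.49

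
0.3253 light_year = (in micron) 3.078e+21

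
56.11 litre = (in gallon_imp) 12.34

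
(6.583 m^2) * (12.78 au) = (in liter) 1.259e+16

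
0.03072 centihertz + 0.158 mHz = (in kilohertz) 4.652e-07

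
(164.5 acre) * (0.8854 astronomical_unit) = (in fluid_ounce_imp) 3.103e+21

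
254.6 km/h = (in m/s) 70.72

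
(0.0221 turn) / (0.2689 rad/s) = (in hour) 0.0001434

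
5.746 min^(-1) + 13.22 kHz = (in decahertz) 1322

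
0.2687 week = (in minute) 2708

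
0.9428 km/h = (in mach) 0.0007691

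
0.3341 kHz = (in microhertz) 3.341e+08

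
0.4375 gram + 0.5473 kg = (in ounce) 19.32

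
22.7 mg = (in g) 0.0227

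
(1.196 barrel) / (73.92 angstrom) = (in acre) 6356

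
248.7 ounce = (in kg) 7.051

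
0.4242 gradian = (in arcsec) 1374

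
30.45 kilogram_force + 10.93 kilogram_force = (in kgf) 41.38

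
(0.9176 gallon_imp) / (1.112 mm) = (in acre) 0.000927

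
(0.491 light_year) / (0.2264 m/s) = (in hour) 5.699e+12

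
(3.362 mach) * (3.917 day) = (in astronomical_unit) 0.00259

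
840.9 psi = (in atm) 57.22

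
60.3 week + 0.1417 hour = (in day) 422.1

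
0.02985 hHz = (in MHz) 2.985e-06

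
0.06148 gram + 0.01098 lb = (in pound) 0.01112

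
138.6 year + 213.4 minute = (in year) 138.6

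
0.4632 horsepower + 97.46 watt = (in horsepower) 0.5939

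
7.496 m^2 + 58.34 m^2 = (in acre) 0.01627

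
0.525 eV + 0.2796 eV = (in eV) 0.8046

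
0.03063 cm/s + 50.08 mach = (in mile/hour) 3.814e+04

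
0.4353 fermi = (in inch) 1.714e-14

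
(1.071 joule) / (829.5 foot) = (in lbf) 0.0009523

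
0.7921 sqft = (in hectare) 7.359e-06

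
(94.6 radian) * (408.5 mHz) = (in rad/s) 38.64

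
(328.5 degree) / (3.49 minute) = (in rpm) 0.2615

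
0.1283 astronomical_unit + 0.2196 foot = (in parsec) 6.22e-07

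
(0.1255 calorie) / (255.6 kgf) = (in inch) 0.008247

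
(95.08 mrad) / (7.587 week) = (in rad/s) 2.072e-08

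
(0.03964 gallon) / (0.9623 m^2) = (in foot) 0.0005116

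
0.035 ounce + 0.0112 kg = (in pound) 0.02688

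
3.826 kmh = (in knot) 2.066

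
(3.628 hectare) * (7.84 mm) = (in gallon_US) 7.514e+04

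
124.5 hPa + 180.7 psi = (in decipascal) 1.258e+07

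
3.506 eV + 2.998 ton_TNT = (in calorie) 2.998e+09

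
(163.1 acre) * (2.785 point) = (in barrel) 4079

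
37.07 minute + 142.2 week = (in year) 2.727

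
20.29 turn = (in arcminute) 4.383e+05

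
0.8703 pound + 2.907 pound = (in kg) 1.713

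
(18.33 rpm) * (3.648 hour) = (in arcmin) 8.666e+07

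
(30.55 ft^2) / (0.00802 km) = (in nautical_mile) 0.0001911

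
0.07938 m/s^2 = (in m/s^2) 0.07938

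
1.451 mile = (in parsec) 7.568e-14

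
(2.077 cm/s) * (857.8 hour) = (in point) 1.818e+08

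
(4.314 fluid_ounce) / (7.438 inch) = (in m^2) 0.0006753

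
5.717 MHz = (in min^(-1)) 3.43e+08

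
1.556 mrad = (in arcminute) 5.349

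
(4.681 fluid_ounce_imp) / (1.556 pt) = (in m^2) 0.2423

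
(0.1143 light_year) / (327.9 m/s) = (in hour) 9.161e+08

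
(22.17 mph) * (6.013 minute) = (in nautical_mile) 1.931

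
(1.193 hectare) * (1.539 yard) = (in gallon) 4.435e+06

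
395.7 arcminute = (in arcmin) 395.7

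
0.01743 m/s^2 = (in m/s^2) 0.01743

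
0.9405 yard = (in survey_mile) 0.0005344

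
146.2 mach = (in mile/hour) 1.114e+05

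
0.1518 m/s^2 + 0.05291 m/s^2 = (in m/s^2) 0.2047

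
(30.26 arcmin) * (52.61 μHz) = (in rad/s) 4.631e-07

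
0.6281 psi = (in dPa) 4.331e+04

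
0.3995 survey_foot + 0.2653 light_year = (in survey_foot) 8.235e+15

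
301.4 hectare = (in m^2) 3.014e+06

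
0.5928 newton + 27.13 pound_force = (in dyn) 1.213e+07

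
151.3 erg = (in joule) 1.513e-05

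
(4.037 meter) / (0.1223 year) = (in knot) 2.035e-06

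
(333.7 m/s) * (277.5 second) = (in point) 2.625e+08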